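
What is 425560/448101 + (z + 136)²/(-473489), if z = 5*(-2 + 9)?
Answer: 188395057499/212170894389 ≈ 0.88794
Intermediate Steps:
z = 35 (z = 5*7 = 35)
425560/448101 + (z + 136)²/(-473489) = 425560/448101 + (35 + 136)²/(-473489) = 425560*(1/448101) + 171²*(-1/473489) = 425560/448101 + 29241*(-1/473489) = 425560/448101 - 29241/473489 = 188395057499/212170894389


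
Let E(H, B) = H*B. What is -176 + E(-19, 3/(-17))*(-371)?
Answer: -24139/17 ≈ -1419.9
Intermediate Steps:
E(H, B) = B*H
-176 + E(-19, 3/(-17))*(-371) = -176 + ((3/(-17))*(-19))*(-371) = -176 + ((3*(-1/17))*(-19))*(-371) = -176 - 3/17*(-19)*(-371) = -176 + (57/17)*(-371) = -176 - 21147/17 = -24139/17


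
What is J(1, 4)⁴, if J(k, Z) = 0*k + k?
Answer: 1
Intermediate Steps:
J(k, Z) = k (J(k, Z) = 0 + k = k)
J(1, 4)⁴ = 1⁴ = 1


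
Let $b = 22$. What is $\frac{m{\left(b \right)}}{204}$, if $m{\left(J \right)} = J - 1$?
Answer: $\frac{7}{68} \approx 0.10294$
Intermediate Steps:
$m{\left(J \right)} = -1 + J$ ($m{\left(J \right)} = J - 1 = -1 + J$)
$\frac{m{\left(b \right)}}{204} = \frac{-1 + 22}{204} = 21 \cdot \frac{1}{204} = \frac{7}{68}$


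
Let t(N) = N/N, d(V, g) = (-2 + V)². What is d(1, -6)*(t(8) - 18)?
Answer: -17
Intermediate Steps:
t(N) = 1
d(1, -6)*(t(8) - 18) = (-2 + 1)²*(1 - 18) = (-1)²*(-17) = 1*(-17) = -17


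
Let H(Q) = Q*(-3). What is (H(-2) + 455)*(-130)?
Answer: -59930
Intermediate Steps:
H(Q) = -3*Q
(H(-2) + 455)*(-130) = (-3*(-2) + 455)*(-130) = (6 + 455)*(-130) = 461*(-130) = -59930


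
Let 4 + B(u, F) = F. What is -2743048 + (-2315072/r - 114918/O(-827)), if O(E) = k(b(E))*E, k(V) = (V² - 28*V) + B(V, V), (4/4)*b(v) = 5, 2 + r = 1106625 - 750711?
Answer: -1917548621011145/699055657 ≈ -2.7431e+6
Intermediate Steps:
r = 355912 (r = -2 + (1106625 - 750711) = -2 + 355914 = 355912)
B(u, F) = -4 + F
b(v) = 5
k(V) = -4 + V² - 27*V (k(V) = (V² - 28*V) + (-4 + V) = -4 + V² - 27*V)
O(E) = -114*E (O(E) = (-4 + 5² - 27*5)*E = (-4 + 25 - 135)*E = -114*E)
-2743048 + (-2315072/r - 114918/O(-827)) = -2743048 + (-2315072/355912 - 114918/((-114*(-827)))) = -2743048 + (-2315072*1/355912 - 114918/94278) = -2743048 + (-289384/44489 - 114918*1/94278) = -2743048 + (-289384/44489 - 19153/15713) = -2743048 - 5399188609/699055657 = -1917548621011145/699055657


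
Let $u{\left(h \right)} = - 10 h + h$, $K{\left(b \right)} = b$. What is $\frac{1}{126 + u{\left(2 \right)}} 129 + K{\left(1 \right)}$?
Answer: $\frac{79}{36} \approx 2.1944$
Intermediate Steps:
$u{\left(h \right)} = - 9 h$
$\frac{1}{126 + u{\left(2 \right)}} 129 + K{\left(1 \right)} = \frac{1}{126 - 18} \cdot 129 + 1 = \frac{1}{108} \cdot 129 + 1 = \frac{43}{36} + 1 = \frac{79}{36}$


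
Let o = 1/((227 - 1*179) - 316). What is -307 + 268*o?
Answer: -308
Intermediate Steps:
o = -1/268 (o = 1/((227 - 179) - 316) = 1/(48 - 316) = 1/(-268) = -1/268 ≈ -0.0037313)
-307 + 268*o = -307 + 268*(-1/268) = -307 - 1 = -308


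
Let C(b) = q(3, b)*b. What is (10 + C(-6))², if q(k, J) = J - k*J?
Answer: 3844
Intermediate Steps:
q(k, J) = J - J*k
C(b) = -2*b² (C(b) = (b*(1 - 1*3))*b = (b*(1 - 3))*b = (b*(-2))*b = (-2*b)*b = -2*b²)
(10 + C(-6))² = (10 - 2*(-6)²)² = (10 - 2*36)² = (10 - 72)² = (-62)² = 3844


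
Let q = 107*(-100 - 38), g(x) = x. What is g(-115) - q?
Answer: 14651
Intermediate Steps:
q = -14766 (q = 107*(-138) = -14766)
g(-115) - q = -115 - 1*(-14766) = -115 + 14766 = 14651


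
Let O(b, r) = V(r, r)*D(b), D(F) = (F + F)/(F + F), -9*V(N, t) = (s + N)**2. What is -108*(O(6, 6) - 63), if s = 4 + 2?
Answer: 8532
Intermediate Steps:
s = 6
V(N, t) = -(6 + N)**2/9
D(F) = 1 (D(F) = (2*F)/((2*F)) = (2*F)*(1/(2*F)) = 1)
O(b, r) = -(6 + r)**2/9 (O(b, r) = -(6 + r)**2/9*1 = -(6 + r)**2/9)
-108*(O(6, 6) - 63) = -108*(-(6 + 6)**2/9 - 63) = -108*(-1/9*12**2 - 63) = -108*(-1/9*144 - 63) = -108*(-16 - 63) = -108*(-79) = 8532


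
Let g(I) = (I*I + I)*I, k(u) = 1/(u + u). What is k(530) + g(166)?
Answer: 4877963121/1060 ≈ 4.6019e+6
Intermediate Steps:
k(u) = 1/(2*u)
g(I) = I*(I + I**2) (g(I) = (I**2 + I)*I = (I + I**2)*I = I*(I + I**2))
k(530) + g(166) = (1/2)/530 + 166**2*(1 + 166) = (1/2)*(1/530) + 27556*167 = 1/1060 + 4601852 = 4877963121/1060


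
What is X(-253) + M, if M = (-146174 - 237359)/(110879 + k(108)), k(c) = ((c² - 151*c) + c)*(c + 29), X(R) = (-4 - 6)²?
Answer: 51438833/510553 ≈ 100.75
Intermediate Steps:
X(R) = 100 (X(R) = (-10)² = 100)
k(c) = (29 + c)*(c² - 150*c) (k(c) = (c² - 150*c)*(29 + c) = (29 + c)*(c² - 150*c))
M = 383533/510553 (M = (-146174 - 237359)/(110879 + 108*(-4350 + 108² - 121*108)) = -383533/(110879 + 108*(-4350 + 11664 - 13068)) = -383533/(110879 + 108*(-5754)) = -383533/(110879 - 621432) = -383533/(-510553) = -383533*(-1/510553) = 383533/510553 ≈ 0.75121)
X(-253) + M = 100 + 383533/510553 = 51438833/510553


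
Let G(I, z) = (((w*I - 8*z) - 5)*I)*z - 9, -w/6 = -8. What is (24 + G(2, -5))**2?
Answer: 1677025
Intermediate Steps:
w = 48 (w = -6*(-8) = 48)
G(I, z) = -9 + I*z*(-5 - 8*z + 48*I) (G(I, z) = (((48*I - 8*z) - 5)*I)*z - 9 = (((-8*z + 48*I) - 5)*I)*z - 9 = ((-5 - 8*z + 48*I)*I)*z - 9 = (I*(-5 - 8*z + 48*I))*z - 9 = I*z*(-5 - 8*z + 48*I) - 9 = -9 + I*z*(-5 - 8*z + 48*I))
(24 + G(2, -5))**2 = (24 + (-9 - 8*2*(-5)**2 - 5*2*(-5) + 48*(-5)*2**2))**2 = (24 + (-9 - 8*2*25 + 50 + 48*(-5)*4))**2 = (24 + (-9 - 400 + 50 - 960))**2 = (24 - 1319)**2 = (-1295)**2 = 1677025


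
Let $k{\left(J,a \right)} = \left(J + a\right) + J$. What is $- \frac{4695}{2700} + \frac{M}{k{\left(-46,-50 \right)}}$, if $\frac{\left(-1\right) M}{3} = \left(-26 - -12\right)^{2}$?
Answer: $\frac{30697}{12780} \approx 2.402$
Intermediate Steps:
$k{\left(J,a \right)} = a + 2 J$
$M = -588$ ($M = - 3 \left(-26 - -12\right)^{2} = - 3 \left(-26 + 12\right)^{2} = - 3 \left(-14\right)^{2} = \left(-3\right) 196 = -588$)
$- \frac{4695}{2700} + \frac{M}{k{\left(-46,-50 \right)}} = - \frac{4695}{2700} - \frac{588}{-50 + 2 \left(-46\right)} = \left(-4695\right) \frac{1}{2700} - \frac{588}{-50 - 92} = - \frac{313}{180} - \frac{588}{-142} = - \frac{313}{180} - - \frac{294}{71} = - \frac{313}{180} + \frac{294}{71} = \frac{30697}{12780}$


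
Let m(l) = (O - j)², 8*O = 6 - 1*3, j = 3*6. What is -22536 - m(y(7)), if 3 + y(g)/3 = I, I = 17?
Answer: -1462185/64 ≈ -22847.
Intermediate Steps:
y(g) = 42 (y(g) = -9 + 3*17 = -9 + 51 = 42)
j = 18
O = 3/8 (O = (6 - 1*3)/8 = (6 - 3)/8 = (⅛)*3 = 3/8 ≈ 0.37500)
m(l) = 19881/64 (m(l) = (3/8 - 1*18)² = (3/8 - 18)² = (-141/8)² = 19881/64)
-22536 - m(y(7)) = -22536 - 1*19881/64 = -22536 - 19881/64 = -1462185/64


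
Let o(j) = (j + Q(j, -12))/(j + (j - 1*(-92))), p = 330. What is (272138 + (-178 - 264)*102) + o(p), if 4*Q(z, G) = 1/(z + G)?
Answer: 217187561137/956544 ≈ 2.2705e+5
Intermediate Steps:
Q(z, G) = 1/(4*(G + z)) (Q(z, G) = 1/(4*(z + G)) = 1/(4*(G + z)))
o(j) = (j + 1/(4*(-12 + j)))/(92 + 2*j) (o(j) = (j + 1/(4*(-12 + j)))/(j + (j - 1*(-92))) = (j + 1/(4*(-12 + j)))/(j + (j + 92)) = (j + 1/(4*(-12 + j)))/(j + (92 + j)) = (j + 1/(4*(-12 + j)))/(92 + 2*j))
(272138 + (-178 - 264)*102) + o(p) = (272138 + (-178 - 264)*102) + (1 + 4*330*(-12 + 330))/(8*(-12 + 330)*(46 + 330)) = (272138 - 442*102) + (⅛)*(1 + 4*330*318)/(318*376) = (272138 - 45084) + (⅛)*(1/318)*(1/376)*(1 + 419760) = 227054 + (⅛)*(1/318)*(1/376)*419761 = 227054 + 419761/956544 = 217187561137/956544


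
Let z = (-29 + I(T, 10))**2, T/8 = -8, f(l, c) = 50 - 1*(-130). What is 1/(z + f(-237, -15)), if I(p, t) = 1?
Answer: 1/964 ≈ 0.0010373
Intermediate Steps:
f(l, c) = 180 (f(l, c) = 50 + 130 = 180)
T = -64 (T = 8*(-8) = -64)
z = 784 (z = (-29 + 1)**2 = (-28)**2 = 784)
1/(z + f(-237, -15)) = 1/(784 + 180) = 1/964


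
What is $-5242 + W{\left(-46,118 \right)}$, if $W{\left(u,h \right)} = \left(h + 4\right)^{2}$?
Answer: $9642$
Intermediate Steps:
$W{\left(u,h \right)} = \left(4 + h\right)^{2}$
$-5242 + W{\left(-46,118 \right)} = -5242 + \left(4 + 118\right)^{2} = -5242 + 122^{2} = -5242 + 14884 = 9642$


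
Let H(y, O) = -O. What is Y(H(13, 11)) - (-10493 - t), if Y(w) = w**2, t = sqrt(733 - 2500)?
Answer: 10614 + I*sqrt(1767) ≈ 10614.0 + 42.036*I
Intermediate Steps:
t = I*sqrt(1767) (t = sqrt(-1767) = I*sqrt(1767) ≈ 42.036*I)
Y(H(13, 11)) - (-10493 - t) = (-1*11)**2 - (-10493 - I*sqrt(1767)) = (-11)**2 - (-10493 - I*sqrt(1767)) = 121 + (10493 + I*sqrt(1767)) = 10614 + I*sqrt(1767)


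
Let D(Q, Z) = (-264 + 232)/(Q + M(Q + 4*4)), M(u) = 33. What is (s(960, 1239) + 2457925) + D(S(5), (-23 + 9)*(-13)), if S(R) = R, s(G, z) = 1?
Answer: 46700578/19 ≈ 2.4579e+6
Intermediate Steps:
D(Q, Z) = -32/(33 + Q) (D(Q, Z) = (-264 + 232)/(Q + 33) = -32/(33 + Q))
(s(960, 1239) + 2457925) + D(S(5), (-23 + 9)*(-13)) = (1 + 2457925) - 32/(33 + 5) = 2457926 - 32/38 = 2457926 - 32*1/38 = 2457926 - 16/19 = 46700578/19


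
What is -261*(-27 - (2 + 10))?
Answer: 10179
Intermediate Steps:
-261*(-27 - (2 + 10)) = -261*(-27 - 1*12) = -261*(-27 - 12) = -261*(-39) = 10179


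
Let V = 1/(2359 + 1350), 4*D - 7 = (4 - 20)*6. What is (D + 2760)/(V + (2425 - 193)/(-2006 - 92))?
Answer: -42607504691/16552780 ≈ -2574.0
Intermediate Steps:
D = -89/4 (D = 7/4 + ((4 - 20)*6)/4 = 7/4 + (-16*6)/4 = 7/4 + (1/4)*(-96) = 7/4 - 24 = -89/4 ≈ -22.250)
V = 1/3709 ≈ 0.00026961
(D + 2760)/(V + (2425 - 193)/(-2006 - 92)) = (-89/4 + 2760)/(1/3709 + (2425 - 193)/(-2006 - 92)) = 10951/(4*(1/3709 + 2232/(-2098))) = 10951/(4*(1/3709 + 2232*(-1/2098))) = 10951/(4*(1/3709 - 1116/1049)) = 10951/(4*(-4138195/3890741)) = (10951/4)*(-3890741/4138195) = -42607504691/16552780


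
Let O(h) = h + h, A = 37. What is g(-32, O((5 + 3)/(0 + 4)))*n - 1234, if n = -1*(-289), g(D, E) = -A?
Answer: -11927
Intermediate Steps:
O(h) = 2*h
g(D, E) = -37 (g(D, E) = -1*37 = -37)
n = 289
g(-32, O((5 + 3)/(0 + 4)))*n - 1234 = -37*289 - 1234 = -10693 - 1234 = -11927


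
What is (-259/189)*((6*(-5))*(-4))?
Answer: -1480/9 ≈ -164.44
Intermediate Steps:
(-259/189)*((6*(-5))*(-4)) = (-259*1/189)*(-30*(-4)) = -37/27*120 = -1480/9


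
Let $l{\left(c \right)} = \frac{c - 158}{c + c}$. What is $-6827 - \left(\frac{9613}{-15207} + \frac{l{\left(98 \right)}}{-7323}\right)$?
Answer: $- \frac{12416440042819}{1818894063} \approx -6826.4$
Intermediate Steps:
$l{\left(c \right)} = \frac{-158 + c}{2 c}$
$-6827 - \left(\frac{9613}{-15207} + \frac{l{\left(98 \right)}}{-7323}\right) = -6827 - \left(\frac{9613}{-15207} + \frac{\frac{1}{2} \cdot \frac{1}{98} \left(-158 + 98\right)}{-7323}\right) = -6827 - \left(9613 \left(- \frac{1}{15207}\right) + \frac{1}{2} \cdot \frac{1}{98} \left(-60\right) \left(- \frac{1}{7323}\right)\right) = -6827 - \left(- \frac{9613}{15207} - - \frac{5}{119609}\right) = -6827 - \left(- \frac{9613}{15207} + \frac{5}{119609}\right) = -6827 - - \frac{1149725282}{1818894063} = -6827 + \frac{1149725282}{1818894063} = - \frac{12416440042819}{1818894063}$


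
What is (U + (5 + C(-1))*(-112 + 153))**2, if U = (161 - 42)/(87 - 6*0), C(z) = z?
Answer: 206985769/7569 ≈ 27347.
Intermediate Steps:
U = 119/87 (U = 119/(87 + 0) = 119/87 ≈ 1.3678)
(U + (5 + C(-1))*(-112 + 153))**2 = (119/87 + (5 - 1)*(-112 + 153))**2 = (119/87 + 4*41)**2 = (119/87 + 164)**2 = (14387/87)**2 = 206985769/7569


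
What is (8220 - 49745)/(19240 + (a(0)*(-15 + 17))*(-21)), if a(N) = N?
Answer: -8305/3848 ≈ -2.1583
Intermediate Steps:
(8220 - 49745)/(19240 + (a(0)*(-15 + 17))*(-21)) = (8220 - 49745)/(19240 + (0*(-15 + 17))*(-21)) = -41525/(19240 + (0*2)*(-21)) = -41525/(19240 + 0*(-21)) = -41525/(19240 + 0) = -41525/19240 = -41525*1/19240 = -8305/3848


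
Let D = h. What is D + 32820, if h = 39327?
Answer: 72147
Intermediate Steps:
D = 39327
D + 32820 = 39327 + 32820 = 72147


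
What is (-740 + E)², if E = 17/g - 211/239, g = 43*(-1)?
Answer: 58035691389456/105616729 ≈ 5.4949e+5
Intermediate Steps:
g = -43
E = -13136/10277 (E = 17/(-43) - 211/239 = 17*(-1/43) - 211*1/239 = -17/43 - 211/239 = -13136/10277 ≈ -1.2782)
(-740 + E)² = (-740 - 13136/10277)² = (-7618116/10277)² = 58035691389456/105616729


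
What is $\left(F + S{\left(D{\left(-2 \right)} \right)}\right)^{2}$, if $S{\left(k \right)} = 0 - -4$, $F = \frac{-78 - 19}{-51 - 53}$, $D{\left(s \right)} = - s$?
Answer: $\frac{263169}{10816} \approx 24.331$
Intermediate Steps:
$F = \frac{97}{104}$ ($F = - \frac{97}{-104} = \left(-97\right) \left(- \frac{1}{104}\right) = \frac{97}{104} \approx 0.93269$)
$S{\left(k \right)} = 4$ ($S{\left(k \right)} = 0 + 4 = 4$)
$\left(F + S{\left(D{\left(-2 \right)} \right)}\right)^{2} = \left(\frac{97}{104} + 4\right)^{2} = \left(\frac{513}{104}\right)^{2} = \frac{263169}{10816}$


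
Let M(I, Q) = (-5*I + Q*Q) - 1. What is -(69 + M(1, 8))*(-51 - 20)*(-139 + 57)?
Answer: -739394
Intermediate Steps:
M(I, Q) = -1 + Q**2 - 5*I (M(I, Q) = (-5*I + Q**2) - 1 = (Q**2 - 5*I) - 1 = -1 + Q**2 - 5*I)
-(69 + M(1, 8))*(-51 - 20)*(-139 + 57) = -(69 + (-1 + 8**2 - 5*1))*(-51 - 20)*(-139 + 57) = -(69 + (-1 + 64 - 5))*(-71)*(-82) = -(69 + 58)*(-71)*(-82) = -127*(-71)*(-82) = -(-9017)*(-82) = -1*739394 = -739394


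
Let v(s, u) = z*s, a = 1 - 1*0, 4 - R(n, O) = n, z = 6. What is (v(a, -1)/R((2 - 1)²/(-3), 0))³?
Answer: 5832/2197 ≈ 2.6545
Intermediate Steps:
R(n, O) = 4 - n
a = 1 (a = 1 + 0 = 1)
v(s, u) = 6*s
(v(a, -1)/R((2 - 1)²/(-3), 0))³ = ((6*1)/(4 - (2 - 1)²/(-3)))³ = (6/(4 - 1²*(-1)/3))³ = (6/(4 - (-1)/3))³ = (6/(4 - 1*(-⅓)))³ = (6/(4 + ⅓))³ = (6/(13/3))³ = (6*(3/13))³ = (18/13)³ = 5832/2197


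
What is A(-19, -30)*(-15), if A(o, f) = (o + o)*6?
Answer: 3420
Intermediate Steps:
A(o, f) = 12*o (A(o, f) = (2*o)*6 = 12*o)
A(-19, -30)*(-15) = (12*(-19))*(-15) = -228*(-15) = 3420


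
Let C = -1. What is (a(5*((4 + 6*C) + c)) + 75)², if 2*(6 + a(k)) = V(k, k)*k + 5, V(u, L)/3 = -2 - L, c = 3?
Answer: 361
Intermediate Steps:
V(u, L) = -6 - 3*L (V(u, L) = 3*(-2 - L) = -6 - 3*L)
a(k) = -7/2 + k*(-6 - 3*k)/2 (a(k) = -6 + ((-6 - 3*k)*k + 5)/2 = -6 + (k*(-6 - 3*k) + 5)/2 = -6 + (5 + k*(-6 - 3*k))/2 = -6 + (5/2 + k*(-6 - 3*k)/2) = -7/2 + k*(-6 - 3*k)/2)
(a(5*((4 + 6*C) + c)) + 75)² = ((-7/2 - 3*5*((4 + 6*(-1)) + 3)*(2 + 5*((4 + 6*(-1)) + 3))/2) + 75)² = ((-7/2 - 3*5*((4 - 6) + 3)*(2 + 5*((4 - 6) + 3))/2) + 75)² = ((-7/2 - 3*5*(-2 + 3)*(2 + 5*(-2 + 3))/2) + 75)² = ((-7/2 - 3*5*1*(2 + 5*1)/2) + 75)² = ((-7/2 - 3/2*5*(2 + 5)) + 75)² = ((-7/2 - 3/2*5*7) + 75)² = ((-7/2 - 105/2) + 75)² = (-56 + 75)² = 19² = 361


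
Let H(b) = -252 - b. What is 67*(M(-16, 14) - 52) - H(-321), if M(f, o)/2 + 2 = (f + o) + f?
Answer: -6233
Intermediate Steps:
M(f, o) = -4 + 2*o + 4*f (M(f, o) = -4 + 2*((f + o) + f) = -4 + 2*(o + 2*f) = -4 + (2*o + 4*f) = -4 + 2*o + 4*f)
67*(M(-16, 14) - 52) - H(-321) = 67*((-4 + 2*14 + 4*(-16)) - 52) - (-252 - 1*(-321)) = 67*((-4 + 28 - 64) - 52) - (-252 + 321) = 67*(-40 - 52) - 1*69 = 67*(-92) - 69 = -6164 - 69 = -6233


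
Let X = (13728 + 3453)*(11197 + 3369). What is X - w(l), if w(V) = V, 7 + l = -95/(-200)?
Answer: 10010338101/40 ≈ 2.5026e+8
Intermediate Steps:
l = -261/40 (l = -7 - 95/(-200) = -7 - 95*(-1/200) = -7 + 19/40 = -261/40 ≈ -6.5250)
X = 250258446 (X = 17181*14566 = 250258446)
X - w(l) = 250258446 - 1*(-261/40) = 250258446 + 261/40 = 10010338101/40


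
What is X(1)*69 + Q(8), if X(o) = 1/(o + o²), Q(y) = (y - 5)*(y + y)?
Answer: 165/2 ≈ 82.500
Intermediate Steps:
Q(y) = 2*y*(-5 + y) (Q(y) = (-5 + y)*(2*y) = 2*y*(-5 + y))
X(1)*69 + Q(8) = (1/(1*(1 + 1)))*69 + 2*8*(-5 + 8) = (1/2)*69 + 2*8*3 = (1*(½))*69 + 48 = (½)*69 + 48 = 69/2 + 48 = 165/2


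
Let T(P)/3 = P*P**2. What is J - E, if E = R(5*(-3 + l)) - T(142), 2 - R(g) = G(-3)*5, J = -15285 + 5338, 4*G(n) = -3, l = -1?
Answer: 34319645/4 ≈ 8.5799e+6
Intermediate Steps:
G(n) = -3/4 (G(n) = (1/4)*(-3) = -3/4)
T(P) = 3*P**3 (T(P) = 3*(P*P**2) = 3*P**3)
J = -9947
R(g) = 23/4 (R(g) = 2 - (-3)*5/4 = 2 - 1*(-15/4) = 2 + 15/4 = 23/4)
E = -34359433/4 (E = 23/4 - 3*142**3 = 23/4 - 3*2863288 = 23/4 - 1*8589864 = 23/4 - 8589864 = -34359433/4 ≈ -8.5899e+6)
J - E = -9947 - 1*(-34359433/4) = -9947 + 34359433/4 = 34319645/4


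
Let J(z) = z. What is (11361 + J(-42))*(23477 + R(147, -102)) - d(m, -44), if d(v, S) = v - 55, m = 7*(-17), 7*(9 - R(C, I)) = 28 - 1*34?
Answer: 265847910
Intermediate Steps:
R(C, I) = 69/7 (R(C, I) = 9 - (28 - 1*34)/7 = 9 - (28 - 34)/7 = 9 - 1/7*(-6) = 9 + 6/7 = 69/7)
m = -119
d(v, S) = -55 + v
(11361 + J(-42))*(23477 + R(147, -102)) - d(m, -44) = (11361 - 42)*(23477 + 69/7) - (-55 - 119) = 11319*(164408/7) - 1*(-174) = 265847736 + 174 = 265847910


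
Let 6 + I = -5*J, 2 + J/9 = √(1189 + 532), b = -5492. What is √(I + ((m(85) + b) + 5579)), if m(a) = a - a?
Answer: 3*√(19 - 5*√1721) ≈ 41.18*I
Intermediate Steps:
m(a) = 0
J = -18 + 9*√1721 (J = -18 + 9*√(1189 + 532) = -18 + 9*√1721 ≈ 355.36)
I = 84 - 45*√1721 (I = -6 - 5*(-18 + 9*√1721) = -6 + (90 - 45*√1721) = 84 - 45*√1721 ≈ -1782.8)
√(I + ((m(85) + b) + 5579)) = √((84 - 45*√1721) + ((0 - 5492) + 5579)) = √((84 - 45*√1721) + (-5492 + 5579)) = √((84 - 45*√1721) + 87) = √(171 - 45*√1721)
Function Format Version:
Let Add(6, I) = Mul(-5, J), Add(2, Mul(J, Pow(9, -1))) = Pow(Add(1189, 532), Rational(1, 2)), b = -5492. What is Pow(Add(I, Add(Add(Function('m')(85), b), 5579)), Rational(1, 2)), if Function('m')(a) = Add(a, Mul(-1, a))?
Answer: Mul(3, Pow(Add(19, Mul(-5, Pow(1721, Rational(1, 2)))), Rational(1, 2))) ≈ Mul(41.180, I)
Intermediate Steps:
Function('m')(a) = 0
J = Add(-18, Mul(9, Pow(1721, Rational(1, 2)))) (J = Add(-18, Mul(9, Pow(Add(1189, 532), Rational(1, 2)))) = Add(-18, Mul(9, Pow(1721, Rational(1, 2)))) ≈ 355.36)
I = Add(84, Mul(-45, Pow(1721, Rational(1, 2)))) (I = Add(-6, Mul(-5, Add(-18, Mul(9, Pow(1721, Rational(1, 2)))))) = Add(-6, Add(90, Mul(-45, Pow(1721, Rational(1, 2))))) = Add(84, Mul(-45, Pow(1721, Rational(1, 2)))) ≈ -1782.8)
Pow(Add(I, Add(Add(Function('m')(85), b), 5579)), Rational(1, 2)) = Pow(Add(Add(84, Mul(-45, Pow(1721, Rational(1, 2)))), Add(Add(0, -5492), 5579)), Rational(1, 2)) = Pow(Add(Add(84, Mul(-45, Pow(1721, Rational(1, 2)))), Add(-5492, 5579)), Rational(1, 2)) = Pow(Add(Add(84, Mul(-45, Pow(1721, Rational(1, 2)))), 87), Rational(1, 2)) = Pow(Add(171, Mul(-45, Pow(1721, Rational(1, 2)))), Rational(1, 2))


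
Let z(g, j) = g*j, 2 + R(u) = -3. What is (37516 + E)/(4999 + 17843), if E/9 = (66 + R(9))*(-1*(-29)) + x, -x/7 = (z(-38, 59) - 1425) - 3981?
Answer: 535261/22842 ≈ 23.433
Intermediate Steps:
R(u) = -5 (R(u) = -2 - 3 = -5)
x = 53536 (x = -7*((-38*59 - 1425) - 3981) = -7*((-2242 - 1425) - 3981) = -7*(-3667 - 3981) = -7*(-7648) = 53536)
E = 497745 (E = 9*((66 - 5)*(-1*(-29)) + 53536) = 9*(61*29 + 53536) = 9*(1769 + 53536) = 9*55305 = 497745)
(37516 + E)/(4999 + 17843) = (37516 + 497745)/(4999 + 17843) = 535261/22842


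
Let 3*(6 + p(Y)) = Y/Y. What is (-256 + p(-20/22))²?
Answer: 616225/9 ≈ 68470.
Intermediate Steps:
p(Y) = -17/3 (p(Y) = -6 + (Y/Y)/3 = -6 + (⅓)*1 = -6 + ⅓ = -17/3)
(-256 + p(-20/22))² = (-256 - 17/3)² = (-785/3)² = 616225/9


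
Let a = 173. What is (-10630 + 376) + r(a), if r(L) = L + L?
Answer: -9908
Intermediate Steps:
r(L) = 2*L
(-10630 + 376) + r(a) = (-10630 + 376) + 2*173 = -10254 + 346 = -9908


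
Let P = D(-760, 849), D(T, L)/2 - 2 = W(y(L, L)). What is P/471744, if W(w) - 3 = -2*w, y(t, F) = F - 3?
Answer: -241/33696 ≈ -0.0071522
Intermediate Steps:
y(t, F) = -3 + F
W(w) = 3 - 2*w
D(T, L) = 22 - 4*L (D(T, L) = 4 + 2*(3 - 2*(-3 + L)) = 4 + 2*(3 + (6 - 2*L)) = 4 + 2*(9 - 2*L) = 4 + (18 - 4*L) = 22 - 4*L)
P = -3374 (P = 22 - 4*849 = 22 - 3396 = -3374)
P/471744 = -3374/471744 = -3374*1/471744 = -241/33696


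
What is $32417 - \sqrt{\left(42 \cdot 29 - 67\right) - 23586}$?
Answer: $32417 - i \sqrt{22435} \approx 32417.0 - 149.78 i$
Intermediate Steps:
$32417 - \sqrt{\left(42 \cdot 29 - 67\right) - 23586} = 32417 - \sqrt{\left(1218 - 67\right) - 23586} = 32417 - \sqrt{1151 - 23586} = 32417 - \sqrt{-22435} = 32417 - i \sqrt{22435}$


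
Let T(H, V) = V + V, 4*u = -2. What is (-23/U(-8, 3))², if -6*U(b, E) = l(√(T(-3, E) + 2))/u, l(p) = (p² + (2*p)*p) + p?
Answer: 347553/40328 - 14283*√2/10082 ≈ 6.6147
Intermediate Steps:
u = -½ (u = (¼)*(-2) = -½ ≈ -0.50000)
T(H, V) = 2*V
l(p) = p + 3*p² (l(p) = (p² + 2*p²) + p = 3*p² + p = p + 3*p²)
U(b, E) = √(2 + 2*E)*(1 + 3*√(2 + 2*E))/3 (U(b, E) = -√(2*E + 2)*(1 + 3*√(2*E + 2))/(6*(-½)) = -√(2 + 2*E)*(1 + 3*√(2 + 2*E))*(-2)/6 = -(-1)*√(2 + 2*E)*(1 + 3*√(2 + 2*E))/3 = √(2 + 2*E)*(1 + 3*√(2 + 2*E))/3)
(-23/U(-8, 3))² = (-23/(2 + 2*3 + √(2 + 2*3)/3))² = (-23/(2 + 6 + √(2 + 6)/3))² = (-23/(2 + 6 + √8/3))² = (-23/(2 + 6 + (2*√2)/3))² = (-23/(2 + 6 + 2*√2/3))² = (-23/(8 + 2*√2/3))² = 529/(8 + 2*√2/3)²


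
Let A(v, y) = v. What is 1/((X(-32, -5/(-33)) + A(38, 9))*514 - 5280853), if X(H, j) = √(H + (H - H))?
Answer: -5261321/27681507119313 - 2056*I*√2/27681507119313 ≈ -1.9007e-7 - 1.0504e-10*I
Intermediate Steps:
X(H, j) = √H (X(H, j) = √(H + 0) = √H)
1/((X(-32, -5/(-33)) + A(38, 9))*514 - 5280853) = 1/((√(-32) + 38)*514 - 5280853) = 1/((4*I*√2 + 38)*514 - 5280853) = 1/((38 + 4*I*√2)*514 - 5280853) = 1/((19532 + 2056*I*√2) - 5280853) = 1/(-5261321 + 2056*I*√2)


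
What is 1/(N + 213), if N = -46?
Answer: 1/167 ≈ 0.0059880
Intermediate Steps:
1/(N + 213) = 1/(-46 + 213) = 1/167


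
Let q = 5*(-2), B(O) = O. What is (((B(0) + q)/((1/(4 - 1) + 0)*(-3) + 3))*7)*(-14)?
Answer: 490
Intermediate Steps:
q = -10
(((B(0) + q)/((1/(4 - 1) + 0)*(-3) + 3))*7)*(-14) = (((0 - 10)/((1/(4 - 1) + 0)*(-3) + 3))*7)*(-14) = (-10/((1/3 + 0)*(-3) + 3)*7)*(-14) = (-10/((1/3)*(-3) + 3)*7)*(-14) = (-10/(-1 + 3)*7)*(-14) = (-10/2*7)*(-14) = (-10*1/2*7)*(-14) = -5*7*(-14) = -35*(-14) = 490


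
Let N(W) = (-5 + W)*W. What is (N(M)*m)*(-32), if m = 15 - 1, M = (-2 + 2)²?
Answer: 0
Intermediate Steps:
M = 0 (M = 0² = 0)
N(W) = W*(-5 + W)
m = 14
(N(M)*m)*(-32) = ((0*(-5 + 0))*14)*(-32) = ((0*(-5))*14)*(-32) = (0*14)*(-32) = 0*(-32) = 0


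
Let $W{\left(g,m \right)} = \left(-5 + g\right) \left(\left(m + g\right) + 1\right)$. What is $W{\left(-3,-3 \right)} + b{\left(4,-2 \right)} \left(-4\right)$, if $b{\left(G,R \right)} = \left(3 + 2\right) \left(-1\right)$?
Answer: $60$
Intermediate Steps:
$b{\left(G,R \right)} = -5$ ($b{\left(G,R \right)} = 5 \left(-1\right) = -5$)
$W{\left(g,m \right)} = \left(-5 + g\right) \left(1 + g + m\right)$ ($W{\left(g,m \right)} = \left(-5 + g\right) \left(\left(g + m\right) + 1\right) = \left(-5 + g\right) \left(1 + g + m\right)$)
$W{\left(-3,-3 \right)} + b{\left(4,-2 \right)} \left(-4\right) = \left(-5 + \left(-3\right)^{2} - -15 - -12 - -9\right) - -20 = \left(-5 + 9 + 15 + 12 + 9\right) + 20 = 40 + 20 = 60$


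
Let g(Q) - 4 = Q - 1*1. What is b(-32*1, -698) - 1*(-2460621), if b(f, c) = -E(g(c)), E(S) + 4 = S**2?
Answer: 1977600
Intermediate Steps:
g(Q) = 3 + Q (g(Q) = 4 + (Q - 1*1) = 4 + (Q - 1) = 4 + (-1 + Q) = 3 + Q)
E(S) = -4 + S**2
b(f, c) = 4 - (3 + c)**2 (b(f, c) = -(-4 + (3 + c)**2) = 4 - (3 + c)**2)
b(-32*1, -698) - 1*(-2460621) = (4 - (3 - 698)**2) - 1*(-2460621) = (4 - 1*(-695)**2) + 2460621 = (4 - 1*483025) + 2460621 = (4 - 483025) + 2460621 = -483021 + 2460621 = 1977600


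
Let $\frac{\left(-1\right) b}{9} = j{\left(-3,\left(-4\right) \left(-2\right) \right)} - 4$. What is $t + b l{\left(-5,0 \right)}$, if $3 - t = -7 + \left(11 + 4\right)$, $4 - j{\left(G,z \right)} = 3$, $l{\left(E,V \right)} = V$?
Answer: $-5$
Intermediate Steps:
$j{\left(G,z \right)} = 1$ ($j{\left(G,z \right)} = 4 - 3 = 1$)
$t = -5$ ($t = 3 - \left(-7 + \left(11 + 4\right)\right) = 3 - \left(-7 + 15\right) = 3 - 8 = -5$)
$b = 27$ ($b = - 9 \left(1 - 4\right) = \left(-9\right) \left(-3\right) = 27$)
$t + b l{\left(-5,0 \right)} = -5 + 27 \cdot 0 = -5 + 0 = -5$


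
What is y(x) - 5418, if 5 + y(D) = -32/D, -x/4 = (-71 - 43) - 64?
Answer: -482651/89 ≈ -5423.0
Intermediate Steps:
x = 712 (x = -4*((-71 - 43) - 64) = -4*(-114 - 64) = -4*(-178) = 712)
y(D) = -5 - 32/D
y(x) - 5418 = (-5 - 32/712) - 5418 = (-5 - 32*1/712) - 5418 = (-5 - 4/89) - 5418 = -449/89 - 5418 = -482651/89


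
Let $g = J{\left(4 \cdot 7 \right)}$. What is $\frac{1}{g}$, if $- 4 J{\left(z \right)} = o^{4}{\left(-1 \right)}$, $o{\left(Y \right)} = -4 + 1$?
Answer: $- \frac{4}{81} \approx -0.049383$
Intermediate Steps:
$o{\left(Y \right)} = -3$
$J{\left(z \right)} = - \frac{81}{4}$ ($J{\left(z \right)} = - \frac{\left(-3\right)^{4}}{4} = \left(- \frac{1}{4}\right) 81 = - \frac{81}{4}$)
$g = - \frac{81}{4} \approx -20.25$
$\frac{1}{g} = \frac{1}{- \frac{81}{4}} = - \frac{4}{81}$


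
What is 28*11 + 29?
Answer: 337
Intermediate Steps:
28*11 + 29 = 308 + 29 = 337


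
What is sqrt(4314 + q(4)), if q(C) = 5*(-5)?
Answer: sqrt(4289) ≈ 65.490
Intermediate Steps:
q(C) = -25
sqrt(4314 + q(4)) = sqrt(4314 - 25) = sqrt(4289)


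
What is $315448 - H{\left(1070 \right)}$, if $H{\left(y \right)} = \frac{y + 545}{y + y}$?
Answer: $\frac{135011421}{428} \approx 3.1545 \cdot 10^{5}$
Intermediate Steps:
$H{\left(y \right)} = \frac{545 + y}{2 y}$
$315448 - H{\left(1070 \right)} = 315448 - \frac{545 + 1070}{2 \cdot 1070} = 315448 - \frac{1}{2} \cdot \frac{1}{1070} \cdot 1615 = 315448 - \frac{323}{428} = \frac{135011421}{428}$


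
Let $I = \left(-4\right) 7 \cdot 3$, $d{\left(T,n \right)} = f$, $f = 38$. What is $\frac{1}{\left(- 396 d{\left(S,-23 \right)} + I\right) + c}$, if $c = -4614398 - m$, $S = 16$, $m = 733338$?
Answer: $- \frac{1}{5362868} \approx -1.8647 \cdot 10^{-7}$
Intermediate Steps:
$d{\left(T,n \right)} = 38$
$I = -84$ ($I = \left(-28\right) 3 = -84$)
$c = -5347736$ ($c = -4614398 - 733338 = -5347736$)
$\frac{1}{\left(- 396 d{\left(S,-23 \right)} + I\right) + c} = \frac{1}{\left(\left(-396\right) 38 - 84\right) - 5347736} = \frac{1}{\left(-15048 - 84\right) - 5347736} = \frac{1}{-15132 - 5347736} = \frac{1}{-5362868} = - \frac{1}{5362868}$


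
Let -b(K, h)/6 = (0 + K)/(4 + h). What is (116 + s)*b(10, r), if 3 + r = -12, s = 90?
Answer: 12360/11 ≈ 1123.6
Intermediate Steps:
r = -15 (r = -3 - 12 = -15)
b(K, h) = -6*K/(4 + h) (b(K, h) = -6*(0 + K)/(4 + h) = -6*K/(4 + h))
(116 + s)*b(10, r) = (116 + 90)*(-6*10/(4 - 15)) = 206*(-6*10/(-11)) = 206*(-6*10*(-1/11)) = 206*(60/11) = 12360/11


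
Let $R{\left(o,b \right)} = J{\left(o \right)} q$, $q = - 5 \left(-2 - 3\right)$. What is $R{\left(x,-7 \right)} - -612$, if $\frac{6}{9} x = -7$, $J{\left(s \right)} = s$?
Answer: $\frac{699}{2} \approx 349.5$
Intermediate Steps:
$x = - \frac{21}{2}$ ($x = \frac{3}{2} \left(-7\right) = - \frac{21}{2} \approx -10.5$)
$q = 25$ ($q = \left(-5\right) \left(-5\right) = 25$)
$R{\left(o,b \right)} = 25 o$ ($R{\left(o,b \right)} = o 25 = 25 o$)
$R{\left(x,-7 \right)} - -612 = 25 \left(- \frac{21}{2}\right) - -612 = - \frac{525}{2} + 612 = \frac{699}{2}$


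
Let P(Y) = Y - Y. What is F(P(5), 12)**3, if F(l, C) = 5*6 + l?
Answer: 27000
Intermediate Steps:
P(Y) = 0
F(l, C) = 30 + l
F(P(5), 12)**3 = (30 + 0)**3 = 30**3 = 27000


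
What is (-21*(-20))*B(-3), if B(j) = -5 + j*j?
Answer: 1680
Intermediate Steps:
B(j) = -5 + j²
(-21*(-20))*B(-3) = (-21*(-20))*(-5 + (-3)²) = 420*(-5 + 9) = 420*4 = 1680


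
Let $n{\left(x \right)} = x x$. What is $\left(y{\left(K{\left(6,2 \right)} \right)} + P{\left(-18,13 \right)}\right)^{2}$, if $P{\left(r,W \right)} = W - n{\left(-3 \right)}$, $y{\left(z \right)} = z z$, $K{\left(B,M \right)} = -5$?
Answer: $841$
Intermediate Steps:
$n{\left(x \right)} = x^{2}$
$y{\left(z \right)} = z^{2}$
$P{\left(r,W \right)} = -9 + W$ ($P{\left(r,W \right)} = W - \left(-3\right)^{2} = W - 9 = -9 + W$)
$\left(y{\left(K{\left(6,2 \right)} \right)} + P{\left(-18,13 \right)}\right)^{2} = \left(\left(-5\right)^{2} + \left(-9 + 13\right)\right)^{2} = \left(25 + 4\right)^{2} = 29^{2} = 841$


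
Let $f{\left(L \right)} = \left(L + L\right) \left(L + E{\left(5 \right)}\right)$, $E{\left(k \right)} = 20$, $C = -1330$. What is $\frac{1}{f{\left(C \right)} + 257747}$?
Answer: $\frac{1}{3742347} \approx 2.6721 \cdot 10^{-7}$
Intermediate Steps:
$f{\left(L \right)} = 2 L \left(20 + L\right)$ ($f{\left(L \right)} = \left(L + L\right) \left(L + 20\right) = 2 L \left(20 + L\right)$)
$\frac{1}{f{\left(C \right)} + 257747} = \frac{1}{2 \left(-1330\right) \left(20 - 1330\right) + 257747} = \frac{1}{2 \left(-1330\right) \left(-1310\right) + 257747} = \frac{1}{3484600 + 257747} = \frac{1}{3742347}$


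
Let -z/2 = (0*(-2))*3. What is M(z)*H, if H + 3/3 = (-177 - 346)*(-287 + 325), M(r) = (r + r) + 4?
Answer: -79500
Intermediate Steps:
z = 0 (z = -2*0*(-2)*3 = -0*3 = -2*0 = 0)
M(r) = 4 + 2*r (M(r) = 2*r + 4 = 4 + 2*r)
H = -19875 (H = -1 + (-177 - 346)*(-287 + 325) = -1 - 523*38 = -1 - 19874 = -19875)
M(z)*H = (4 + 2*0)*(-19875) = (4 + 0)*(-19875) = 4*(-19875) = -79500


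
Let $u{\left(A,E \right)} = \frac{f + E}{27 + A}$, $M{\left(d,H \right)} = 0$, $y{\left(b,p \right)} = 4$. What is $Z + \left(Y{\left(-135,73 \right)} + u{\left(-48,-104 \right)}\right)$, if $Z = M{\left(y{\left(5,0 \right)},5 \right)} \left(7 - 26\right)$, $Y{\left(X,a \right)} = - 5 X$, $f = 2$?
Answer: $\frac{4759}{7} \approx 679.86$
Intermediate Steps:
$u{\left(A,E \right)} = \frac{2 + E}{27 + A}$
$Z = 0$ ($Z = 0 \left(7 - 26\right) = 0 \left(-19\right) = 0$)
$Z + \left(Y{\left(-135,73 \right)} + u{\left(-48,-104 \right)}\right) = 0 + \left(\left(-5\right) \left(-135\right) + \frac{2 - 104}{27 - 48}\right) = 0 + \left(675 + \frac{1}{-21} \left(-102\right)\right) = 0 + \left(675 - - \frac{34}{7}\right) = 0 + \left(675 + \frac{34}{7}\right) = 0 + \frac{4759}{7} = \frac{4759}{7}$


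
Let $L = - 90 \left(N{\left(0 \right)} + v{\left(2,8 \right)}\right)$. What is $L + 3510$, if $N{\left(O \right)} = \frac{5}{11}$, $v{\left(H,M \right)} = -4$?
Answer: $\frac{42120}{11} \approx 3829.1$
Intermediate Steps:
$N{\left(O \right)} = \frac{5}{11}$ ($N{\left(O \right)} = 5 \cdot \frac{1}{11} = \frac{5}{11}$)
$L = \frac{3510}{11}$ ($L = - 90 \left(\frac{5}{11} - 4\right) = \left(-90\right) \left(- \frac{39}{11}\right) = \frac{3510}{11} \approx 319.09$)
$L + 3510 = \frac{3510}{11} + 3510 = \frac{42120}{11}$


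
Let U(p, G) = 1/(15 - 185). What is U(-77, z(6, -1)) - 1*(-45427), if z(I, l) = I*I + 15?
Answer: 7722589/170 ≈ 45427.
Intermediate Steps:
z(I, l) = 15 + I² (z(I, l) = I² + 15 = 15 + I²)
U(p, G) = -1/170 (U(p, G) = 1/(-170) = -1/170)
U(-77, z(6, -1)) - 1*(-45427) = -1/170 - 1*(-45427) = -1/170 + 45427 = 7722589/170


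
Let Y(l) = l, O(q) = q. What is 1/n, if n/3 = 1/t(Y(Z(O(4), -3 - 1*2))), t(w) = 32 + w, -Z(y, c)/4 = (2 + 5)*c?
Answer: 172/3 ≈ 57.333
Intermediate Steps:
Z(y, c) = -28*c (Z(y, c) = -4*(2 + 5)*c = -28*c)
n = 3/172 (n = 3/(32 - 28*(-3 - 1*2)) = 3/(32 - 28*(-3 - 2)) = 3/(32 - 28*(-5)) = 3/(32 + 140) = 3/172 ≈ 0.017442)
1/n = 1/(3/172) = 172/3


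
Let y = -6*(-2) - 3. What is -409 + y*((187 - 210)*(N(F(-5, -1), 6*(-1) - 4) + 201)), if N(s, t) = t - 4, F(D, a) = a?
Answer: -39118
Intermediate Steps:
N(s, t) = -4 + t
y = 9 (y = 12 - 3 = 9)
-409 + y*((187 - 210)*(N(F(-5, -1), 6*(-1) - 4) + 201)) = -409 + 9*((187 - 210)*((-4 + (6*(-1) - 4)) + 201)) = -409 + 9*(-23*((-4 + (-6 - 4)) + 201)) = -409 + 9*(-23*((-4 - 10) + 201)) = -409 + 9*(-23*(-14 + 201)) = -409 + 9*(-23*187) = -409 + 9*(-4301) = -409 - 38709 = -39118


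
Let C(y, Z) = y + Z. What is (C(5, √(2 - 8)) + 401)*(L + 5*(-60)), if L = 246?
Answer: -21924 - 54*I*√6 ≈ -21924.0 - 132.27*I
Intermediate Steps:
C(y, Z) = Z + y
(C(5, √(2 - 8)) + 401)*(L + 5*(-60)) = ((√(2 - 8) + 5) + 401)*(246 + 5*(-60)) = ((√(-6) + 5) + 401)*(246 - 300) = ((I*√6 + 5) + 401)*(-54) = ((5 + I*√6) + 401)*(-54) = (406 + I*√6)*(-54) = -21924 - 54*I*√6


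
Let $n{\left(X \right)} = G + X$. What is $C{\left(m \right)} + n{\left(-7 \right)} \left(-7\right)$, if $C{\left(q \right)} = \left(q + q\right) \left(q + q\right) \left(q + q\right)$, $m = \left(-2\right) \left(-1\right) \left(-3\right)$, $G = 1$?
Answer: $-1686$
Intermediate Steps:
$n{\left(X \right)} = 1 + X$
$m = -6$ ($m = 2 \left(-3\right) = -6$)
$C{\left(q \right)} = 8 q^{3}$ ($C{\left(q \right)} = 2 q 2 q 2 q = 4 q^{2} \cdot 2 q = 8 q^{3}$)
$C{\left(m \right)} + n{\left(-7 \right)} \left(-7\right) = 8 \left(-6\right)^{3} + \left(1 - 7\right) \left(-7\right) = 8 \left(-216\right) - -42 = -1728 + 42 = -1686$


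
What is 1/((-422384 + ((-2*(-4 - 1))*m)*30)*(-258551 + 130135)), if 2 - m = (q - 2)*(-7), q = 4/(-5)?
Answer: 1/54918900224 ≈ 1.8209e-11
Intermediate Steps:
q = -⅘ (q = 4*(-⅕) = -⅘ ≈ -0.80000)
m = -88/5 (m = 2 - (-⅘ - 2)*(-7) = 2 - (-14)*(-7)/5 = 2 - 1*98/5 = 2 - 98/5 = -88/5 ≈ -17.600)
1/((-422384 + ((-2*(-4 - 1))*m)*30)*(-258551 + 130135)) = 1/((-422384 + (-2*(-4 - 1)*(-88/5))*30)*(-258551 + 130135)) = 1/((-422384 + (-2*(-5)*(-88/5))*30)*(-128416)) = 1/((-422384 + (10*(-88/5))*30)*(-128416)) = 1/((-422384 - 176*30)*(-128416)) = 1/((-422384 - 5280)*(-128416)) = 1/(-427664*(-128416)) = 1/54918900224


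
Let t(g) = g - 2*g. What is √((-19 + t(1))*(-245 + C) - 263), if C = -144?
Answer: √7517 ≈ 86.701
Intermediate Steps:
t(g) = -g
√((-19 + t(1))*(-245 + C) - 263) = √((-19 - 1*1)*(-245 - 144) - 263) = √((-19 - 1)*(-389) - 263) = √(-20*(-389) - 263) = √(7780 - 263) = √7517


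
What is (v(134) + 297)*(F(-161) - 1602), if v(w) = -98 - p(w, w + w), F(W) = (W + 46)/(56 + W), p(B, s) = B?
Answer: -2185235/21 ≈ -1.0406e+5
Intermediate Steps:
F(W) = (46 + W)/(56 + W)
v(w) = -98 - w
(v(134) + 297)*(F(-161) - 1602) = ((-98 - 1*134) + 297)*((46 - 161)/(56 - 161) - 1602) = ((-98 - 134) + 297)*(-115/(-105) - 1602) = (-232 + 297)*(-1/105*(-115) - 1602) = 65*(23/21 - 1602) = 65*(-33619/21) = -2185235/21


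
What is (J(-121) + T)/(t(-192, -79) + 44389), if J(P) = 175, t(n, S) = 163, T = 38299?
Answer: 19237/22276 ≈ 0.86357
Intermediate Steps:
(J(-121) + T)/(t(-192, -79) + 44389) = (175 + 38299)/(163 + 44389) = 38474/44552 = 38474*(1/44552) = 19237/22276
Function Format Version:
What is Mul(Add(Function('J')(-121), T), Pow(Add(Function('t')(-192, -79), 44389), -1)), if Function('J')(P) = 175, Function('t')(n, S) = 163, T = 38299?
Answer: Rational(19237, 22276) ≈ 0.86357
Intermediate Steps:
Mul(Add(Function('J')(-121), T), Pow(Add(Function('t')(-192, -79), 44389), -1)) = Mul(Add(175, 38299), Pow(Add(163, 44389), -1)) = Mul(38474, Pow(44552, -1)) = Mul(38474, Rational(1, 44552)) = Rational(19237, 22276)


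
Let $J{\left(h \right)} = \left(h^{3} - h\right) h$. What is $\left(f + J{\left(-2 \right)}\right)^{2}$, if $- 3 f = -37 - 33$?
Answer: $\frac{11236}{9} \approx 1248.4$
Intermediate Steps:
$J{\left(h \right)} = h \left(h^{3} - h\right)$
$f = \frac{70}{3}$ ($f = - \frac{-37 - 33}{3} = \left(- \frac{1}{3}\right) \left(-70\right) = \frac{70}{3} \approx 23.333$)
$\left(f + J{\left(-2 \right)}\right)^{2} = \left(\frac{70}{3} + \left(\left(-2\right)^{4} - \left(-2\right)^{2}\right)\right)^{2} = \left(\frac{70}{3} + \left(16 - 4\right)\right)^{2} = \left(\frac{70}{3} + 12\right)^{2} = \left(\frac{106}{3}\right)^{2} = \frac{11236}{9}$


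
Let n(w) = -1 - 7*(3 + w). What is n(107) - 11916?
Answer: -12687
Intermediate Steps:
n(w) = -22 - 7*w (n(w) = -1 + (-21 - 7*w) = -22 - 7*w)
n(107) - 11916 = (-22 - 7*107) - 11916 = (-22 - 749) - 11916 = -771 - 11916 = -12687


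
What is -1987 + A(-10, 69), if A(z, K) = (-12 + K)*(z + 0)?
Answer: -2557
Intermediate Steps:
A(z, K) = z*(-12 + K) (A(z, K) = (-12 + K)*z = z*(-12 + K))
-1987 + A(-10, 69) = -1987 - 10*(-12 + 69) = -1987 - 10*57 = -1987 - 570 = -2557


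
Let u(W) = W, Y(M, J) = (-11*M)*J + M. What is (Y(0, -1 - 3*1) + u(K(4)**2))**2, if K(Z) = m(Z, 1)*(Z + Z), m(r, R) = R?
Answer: 4096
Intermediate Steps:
Y(M, J) = M - 11*J*M (Y(M, J) = -11*J*M + M = M - 11*J*M)
K(Z) = 2*Z (K(Z) = 1*(Z + Z) = 1*(2*Z) = 2*Z)
(Y(0, -1 - 3*1) + u(K(4)**2))**2 = (0*(1 - 11*(-1 - 3*1)) + (2*4)**2)**2 = (0*(1 - 11*(-1 - 3)) + 8**2)**2 = (0*(1 - 11*(-4)) + 64)**2 = (0*(1 + 44) + 64)**2 = (0*45 + 64)**2 = (0 + 64)**2 = 64**2 = 4096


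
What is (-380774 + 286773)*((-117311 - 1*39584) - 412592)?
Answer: 53532347487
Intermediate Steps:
(-380774 + 286773)*((-117311 - 1*39584) - 412592) = -94001*((-117311 - 39584) - 412592) = -94001*(-156895 - 412592) = -94001*(-569487) = 53532347487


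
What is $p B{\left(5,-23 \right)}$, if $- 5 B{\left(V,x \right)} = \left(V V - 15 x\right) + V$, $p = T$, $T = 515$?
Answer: $-38625$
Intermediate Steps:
$p = 515$
$B{\left(V,x \right)} = 3 x - \frac{V}{5} - \frac{V^{2}}{5}$ ($B{\left(V,x \right)} = - \frac{\left(V V - 15 x\right) + V}{5} = - \frac{\left(V^{2} - 15 x\right) + V}{5} = - \frac{V + V^{2} - 15 x}{5} = 3 x - \frac{V}{5} - \frac{V^{2}}{5}$)
$p B{\left(5,-23 \right)} = 515 \left(3 \left(-23\right) - 1 - \frac{5^{2}}{5}\right) = 515 \left(-69 - 1 - 5\right) = 515 \left(-75\right) = -38625$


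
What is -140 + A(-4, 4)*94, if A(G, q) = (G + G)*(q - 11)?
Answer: 5124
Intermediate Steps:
A(G, q) = 2*G*(-11 + q) (A(G, q) = (2*G)*(-11 + q) = 2*G*(-11 + q))
-140 + A(-4, 4)*94 = -140 + (2*(-4)*(-11 + 4))*94 = -140 + (2*(-4)*(-7))*94 = -140 + 56*94 = -140 + 5264 = 5124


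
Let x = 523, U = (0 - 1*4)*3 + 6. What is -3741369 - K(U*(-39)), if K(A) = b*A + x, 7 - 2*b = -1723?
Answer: -3944302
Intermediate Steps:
b = 865 (b = 7/2 - 1/2*(-1723) = 7/2 + 1723/2 = 865)
U = -6 (U = (0 - 4)*3 + 6 = -4*3 + 6 = -12 + 6 = -6)
K(A) = 523 + 865*A (K(A) = 865*A + 523 = 523 + 865*A)
-3741369 - K(U*(-39)) = -3741369 - (523 + 865*(-6*(-39))) = -3741369 - (523 + 865*234) = -3741369 - (523 + 202410) = -3741369 - 1*202933 = -3741369 - 202933 = -3944302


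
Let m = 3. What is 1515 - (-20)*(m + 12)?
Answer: 1815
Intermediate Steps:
1515 - (-20)*(m + 12) = 1515 - (-20)*(3 + 12) = 1515 - (-20)*15 = 1515 - 1*(-300) = 1515 + 300 = 1815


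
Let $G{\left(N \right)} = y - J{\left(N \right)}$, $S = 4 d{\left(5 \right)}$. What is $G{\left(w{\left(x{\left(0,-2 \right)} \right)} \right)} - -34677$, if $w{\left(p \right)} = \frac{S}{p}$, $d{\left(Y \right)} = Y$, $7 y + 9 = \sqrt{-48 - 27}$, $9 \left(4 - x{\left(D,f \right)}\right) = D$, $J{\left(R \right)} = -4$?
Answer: $\frac{242758}{7} + \frac{5 i \sqrt{3}}{7} \approx 34680.0 + 1.2372 i$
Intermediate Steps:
$x{\left(D,f \right)} = 4 - \frac{D}{9}$
$y = - \frac{9}{7} + \frac{5 i \sqrt{3}}{7}$ ($y = - \frac{9}{7} + \frac{\sqrt{-48 - 27}}{7} = - \frac{9}{7} + \frac{\sqrt{-75}}{7} = - \frac{9}{7} + \frac{5 i \sqrt{3}}{7} \approx -1.2857 + 1.2372 i$)
$S = 20$ ($S = 4 \cdot 5 = 20$)
$w{\left(p \right)} = \frac{20}{p}$
$G{\left(N \right)} = \frac{19}{7} + \frac{5 i \sqrt{3}}{7}$ ($G{\left(N \right)} = \left(- \frac{9}{7} + \frac{5 i \sqrt{3}}{7}\right) - -4 = \left(- \frac{9}{7} + \frac{5 i \sqrt{3}}{7}\right) + 4 = \frac{19}{7} + \frac{5 i \sqrt{3}}{7}$)
$G{\left(w{\left(x{\left(0,-2 \right)} \right)} \right)} - -34677 = \left(\frac{19}{7} + \frac{5 i \sqrt{3}}{7}\right) - -34677 = \left(\frac{19}{7} + \frac{5 i \sqrt{3}}{7}\right) + 34677 = \frac{242758}{7} + \frac{5 i \sqrt{3}}{7}$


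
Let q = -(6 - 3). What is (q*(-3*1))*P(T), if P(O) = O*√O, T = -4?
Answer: -72*I ≈ -72.0*I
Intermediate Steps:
q = -3 (q = -1*3 = -3)
P(O) = O^(3/2)
(q*(-3*1))*P(T) = (-(-9))*(-4)^(3/2) = (-3*(-3))*(-8*I) = 9*(-8*I) = -72*I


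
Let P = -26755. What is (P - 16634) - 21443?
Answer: -64832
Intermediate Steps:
(P - 16634) - 21443 = (-26755 - 16634) - 21443 = -43389 - 21443 = -64832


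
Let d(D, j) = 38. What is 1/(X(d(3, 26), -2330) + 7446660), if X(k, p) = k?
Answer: 1/7446698 ≈ 1.3429e-7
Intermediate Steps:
1/(X(d(3, 26), -2330) + 7446660) = 1/(38 + 7446660) = 1/7446698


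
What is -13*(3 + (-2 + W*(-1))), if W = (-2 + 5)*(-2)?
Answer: -91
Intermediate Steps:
W = -6 (W = 3*(-2) = -6)
-13*(3 + (-2 + W*(-1))) = -13*(3 + (-2 - 6*(-1))) = -13*(3 + (-2 + 6)) = -13*(3 + 4) = -13*7 = -91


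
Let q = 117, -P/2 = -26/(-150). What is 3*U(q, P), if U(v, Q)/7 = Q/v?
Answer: -14/225 ≈ -0.062222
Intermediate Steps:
P = -26/75 (P = -(-52)/(-150) = -(-52)*(-1)/150 = -2*13/75 = -26/75 ≈ -0.34667)
U(v, Q) = 7*Q/v (U(v, Q) = 7*(Q/v) = 7*Q/v)
3*U(q, P) = 3*(7*(-26/75)/117) = 3*(7*(-26/75)*(1/117)) = 3*(-14/675) = -14/225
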